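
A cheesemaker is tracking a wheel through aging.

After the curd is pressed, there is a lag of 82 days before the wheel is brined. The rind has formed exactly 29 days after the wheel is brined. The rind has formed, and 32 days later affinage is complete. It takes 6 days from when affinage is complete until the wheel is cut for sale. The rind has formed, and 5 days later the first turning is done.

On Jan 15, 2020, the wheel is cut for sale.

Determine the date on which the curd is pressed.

The wheel is cut for sale: Jan 15, 2020.
Affinage is complete: Jan 15, 2020 − 6 days = Jan 9, 2020.
The rind has formed: Jan 9, 2020 − 32 days = Dec 8, 2019.
The wheel is brined: Dec 8, 2019 − 29 days = Nov 9, 2019.
The curd is pressed: Nov 9, 2019 − 82 days = Aug 19, 2019.

Aug 19, 2019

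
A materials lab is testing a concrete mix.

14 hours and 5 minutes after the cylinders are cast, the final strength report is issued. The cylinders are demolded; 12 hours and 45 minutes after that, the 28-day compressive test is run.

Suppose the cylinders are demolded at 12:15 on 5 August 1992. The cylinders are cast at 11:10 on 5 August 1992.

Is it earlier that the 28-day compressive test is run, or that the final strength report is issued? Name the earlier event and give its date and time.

The cylinders are demolded: 12:15 Aug 5, 1992.
The 28-day compressive test is run: 12:15 Aug 5, 1992 + 12h45m = 01:00 Aug 6, 1992.
The cylinders are cast: 11:10 Aug 5, 1992.
The final strength report is issued: 11:10 Aug 5, 1992 + 14h05m = 01:15 Aug 6, 1992.
Comparing: the 28-day compressive test is run at 01:00 Aug 6, 1992 vs the final strength report is issued at 01:15 Aug 6, 1992. Earlier: the 28-day compressive test is run.

The 28-day compressive test is run — 01:00 on 6 August 1992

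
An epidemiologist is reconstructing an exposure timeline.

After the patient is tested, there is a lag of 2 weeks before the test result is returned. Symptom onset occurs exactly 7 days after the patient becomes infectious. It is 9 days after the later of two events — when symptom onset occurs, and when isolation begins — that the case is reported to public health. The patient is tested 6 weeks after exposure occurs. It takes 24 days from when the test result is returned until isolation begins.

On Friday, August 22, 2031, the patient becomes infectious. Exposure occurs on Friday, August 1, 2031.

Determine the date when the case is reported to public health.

Wednesday, October 29, 2031

The patient becomes infectious: Aug 22, 2031.
Symptom onset occurs: Aug 22, 2031 + 7 days = Aug 29, 2031.
Exposure occurs: Aug 1, 2031.
The patient is tested: Aug 1, 2031 + 6 weeks = Sep 12, 2031.
The test result is returned: Sep 12, 2031 + 2 weeks = Sep 26, 2031.
Isolation begins: Sep 26, 2031 + 24 days = Oct 20, 2031.
Both prerequisites met — symptom onset occurs (Aug 29, 2031), isolation begins (Oct 20, 2031); the later is Oct 20, 2031.
The case is reported to public health: Oct 20, 2031 + 9 days = Oct 29, 2031.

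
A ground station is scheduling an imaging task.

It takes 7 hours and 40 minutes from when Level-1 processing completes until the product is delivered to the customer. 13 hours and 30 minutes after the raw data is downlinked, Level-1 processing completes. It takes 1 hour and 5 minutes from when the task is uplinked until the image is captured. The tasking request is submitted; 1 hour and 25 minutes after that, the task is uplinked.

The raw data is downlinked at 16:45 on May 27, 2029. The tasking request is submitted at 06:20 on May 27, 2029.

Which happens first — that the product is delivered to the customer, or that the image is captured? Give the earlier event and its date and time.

The image is captured — 08:50 on May 27, 2029

The raw data is downlinked: 16:45 May 27, 2029.
Level-1 processing completes: 16:45 May 27, 2029 + 13h30m = 06:15 May 28, 2029.
The product is delivered to the customer: 06:15 May 28, 2029 + 7h40m = 13:55 May 28, 2029.
The tasking request is submitted: 06:20 May 27, 2029.
The task is uplinked: 06:20 May 27, 2029 + 1h25m = 07:45 May 27, 2029.
The image is captured: 07:45 May 27, 2029 + 1h05m = 08:50 May 27, 2029.
Comparing: the product is delivered to the customer at 13:55 May 28, 2029 vs the image is captured at 08:50 May 27, 2029. Earlier: the image is captured.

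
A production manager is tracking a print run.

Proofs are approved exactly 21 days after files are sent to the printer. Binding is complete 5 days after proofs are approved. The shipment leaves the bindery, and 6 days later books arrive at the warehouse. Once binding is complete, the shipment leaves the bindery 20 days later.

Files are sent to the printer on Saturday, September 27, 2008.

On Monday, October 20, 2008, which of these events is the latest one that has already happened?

Files are sent to the printer: Sep 27, 2008.
Proofs are approved: Sep 27, 2008 + 21 days = Oct 18, 2008.
Binding is complete: Oct 18, 2008 + 5 days = Oct 23, 2008.
The shipment leaves the bindery: Oct 23, 2008 + 20 days = Nov 12, 2008.
Books arrive at the warehouse: Nov 12, 2008 + 6 days = Nov 18, 2008.
Oct 20, 2008 falls between when proofs are approved (Oct 18, 2008) and when binding is complete (Oct 23, 2008).

Proofs are approved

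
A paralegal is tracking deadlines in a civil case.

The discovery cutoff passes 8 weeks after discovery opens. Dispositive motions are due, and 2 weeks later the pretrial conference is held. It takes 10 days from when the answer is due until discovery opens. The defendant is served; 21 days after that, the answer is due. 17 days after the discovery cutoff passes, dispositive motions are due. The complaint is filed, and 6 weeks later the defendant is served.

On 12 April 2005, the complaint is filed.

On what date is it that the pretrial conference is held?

19 September 2005

The complaint is filed: Apr 12, 2005.
The defendant is served: Apr 12, 2005 + 6 weeks = May 24, 2005.
The answer is due: May 24, 2005 + 21 days = Jun 14, 2005.
Discovery opens: Jun 14, 2005 + 10 days = Jun 24, 2005.
The discovery cutoff passes: Jun 24, 2005 + 8 weeks = Aug 19, 2005.
Dispositive motions are due: Aug 19, 2005 + 17 days = Sep 5, 2005.
The pretrial conference is held: Sep 5, 2005 + 2 weeks = Sep 19, 2005.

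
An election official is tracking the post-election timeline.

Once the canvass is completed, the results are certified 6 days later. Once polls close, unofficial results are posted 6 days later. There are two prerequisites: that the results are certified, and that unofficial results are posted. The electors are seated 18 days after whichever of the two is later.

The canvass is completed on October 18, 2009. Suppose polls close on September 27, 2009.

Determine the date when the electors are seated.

November 11, 2009

The canvass is completed: Oct 18, 2009.
The results are certified: Oct 18, 2009 + 6 days = Oct 24, 2009.
Polls close: Sep 27, 2009.
Unofficial results are posted: Sep 27, 2009 + 6 days = Oct 3, 2009.
Both prerequisites met — the results are certified (Oct 24, 2009), unofficial results are posted (Oct 3, 2009); the later is Oct 24, 2009.
The electors are seated: Oct 24, 2009 + 18 days = Nov 11, 2009.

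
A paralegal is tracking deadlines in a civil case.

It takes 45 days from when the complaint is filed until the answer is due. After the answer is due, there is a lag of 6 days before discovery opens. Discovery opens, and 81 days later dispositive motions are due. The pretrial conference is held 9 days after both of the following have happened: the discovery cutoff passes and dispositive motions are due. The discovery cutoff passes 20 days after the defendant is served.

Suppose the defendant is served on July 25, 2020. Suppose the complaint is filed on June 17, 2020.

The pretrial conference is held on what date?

The defendant is served: Jul 25, 2020.
The discovery cutoff passes: Jul 25, 2020 + 20 days = Aug 14, 2020.
The complaint is filed: Jun 17, 2020.
The answer is due: Jun 17, 2020 + 45 days = Aug 1, 2020.
Discovery opens: Aug 1, 2020 + 6 days = Aug 7, 2020.
Dispositive motions are due: Aug 7, 2020 + 81 days = Oct 27, 2020.
Both prerequisites met — the discovery cutoff passes (Aug 14, 2020), dispositive motions are due (Oct 27, 2020); the later is Oct 27, 2020.
The pretrial conference is held: Oct 27, 2020 + 9 days = Nov 5, 2020.

November 5, 2020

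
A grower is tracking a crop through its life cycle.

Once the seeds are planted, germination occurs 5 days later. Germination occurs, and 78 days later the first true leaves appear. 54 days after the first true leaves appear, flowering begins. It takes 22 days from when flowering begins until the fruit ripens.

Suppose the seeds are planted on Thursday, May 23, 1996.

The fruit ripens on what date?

Tuesday, October 29, 1996

The seeds are planted: May 23, 1996.
Germination occurs: May 23, 1996 + 5 days = May 28, 1996.
The first true leaves appear: May 28, 1996 + 78 days = Aug 14, 1996.
Flowering begins: Aug 14, 1996 + 54 days = Oct 7, 1996.
The fruit ripens: Oct 7, 1996 + 22 days = Oct 29, 1996.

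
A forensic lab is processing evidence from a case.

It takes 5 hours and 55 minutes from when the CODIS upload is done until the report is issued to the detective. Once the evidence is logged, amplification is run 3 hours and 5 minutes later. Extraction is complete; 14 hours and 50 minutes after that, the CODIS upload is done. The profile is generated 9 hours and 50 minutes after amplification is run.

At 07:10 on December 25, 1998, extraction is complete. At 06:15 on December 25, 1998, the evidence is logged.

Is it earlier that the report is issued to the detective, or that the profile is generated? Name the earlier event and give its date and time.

The profile is generated — 19:10 on December 25, 1998

Extraction is complete: 07:10 Dec 25, 1998.
The CODIS upload is done: 07:10 Dec 25, 1998 + 14h50m = 22:00 Dec 25, 1998.
The report is issued to the detective: 22:00 Dec 25, 1998 + 5h55m = 03:55 Dec 26, 1998.
The evidence is logged: 06:15 Dec 25, 1998.
Amplification is run: 06:15 Dec 25, 1998 + 3h05m = 09:20 Dec 25, 1998.
The profile is generated: 09:20 Dec 25, 1998 + 9h50m = 19:10 Dec 25, 1998.
Comparing: the report is issued to the detective at 03:55 Dec 26, 1998 vs the profile is generated at 19:10 Dec 25, 1998. Earlier: the profile is generated.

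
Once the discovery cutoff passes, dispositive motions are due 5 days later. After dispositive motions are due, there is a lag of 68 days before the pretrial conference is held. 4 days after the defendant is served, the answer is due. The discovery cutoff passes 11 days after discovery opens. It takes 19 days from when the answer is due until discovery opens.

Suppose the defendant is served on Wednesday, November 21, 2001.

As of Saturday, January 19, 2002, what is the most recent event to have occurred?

Dispositive motions are due

The defendant is served: Nov 21, 2001.
The answer is due: Nov 21, 2001 + 4 days = Nov 25, 2001.
Discovery opens: Nov 25, 2001 + 19 days = Dec 14, 2001.
The discovery cutoff passes: Dec 14, 2001 + 11 days = Dec 25, 2001.
Dispositive motions are due: Dec 25, 2001 + 5 days = Dec 30, 2001.
The pretrial conference is held: Dec 30, 2001 + 68 days = Mar 8, 2002.
Jan 19, 2002 falls between when dispositive motions are due (Dec 30, 2001) and when the pretrial conference is held (Mar 8, 2002).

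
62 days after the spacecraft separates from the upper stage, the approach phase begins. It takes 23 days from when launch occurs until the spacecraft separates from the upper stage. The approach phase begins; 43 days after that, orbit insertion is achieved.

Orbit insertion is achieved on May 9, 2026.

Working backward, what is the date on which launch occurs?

Jan 1, 2026

Orbit insertion is achieved: May 9, 2026.
The approach phase begins: May 9, 2026 − 43 days = Mar 27, 2026.
The spacecraft separates from the upper stage: Mar 27, 2026 − 62 days = Jan 24, 2026.
Launch occurs: Jan 24, 2026 − 23 days = Jan 1, 2026.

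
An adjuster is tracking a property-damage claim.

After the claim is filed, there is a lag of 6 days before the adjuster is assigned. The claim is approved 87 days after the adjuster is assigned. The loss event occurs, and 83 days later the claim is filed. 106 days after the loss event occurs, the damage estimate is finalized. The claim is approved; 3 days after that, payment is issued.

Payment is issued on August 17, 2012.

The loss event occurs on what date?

Payment is issued: Aug 17, 2012.
The claim is approved: Aug 17, 2012 − 3 days = Aug 14, 2012.
The adjuster is assigned: Aug 14, 2012 − 87 days = May 19, 2012.
The claim is filed: May 19, 2012 − 6 days = May 13, 2012.
The loss event occurs: May 13, 2012 − 83 days = Feb 20, 2012.

February 20, 2012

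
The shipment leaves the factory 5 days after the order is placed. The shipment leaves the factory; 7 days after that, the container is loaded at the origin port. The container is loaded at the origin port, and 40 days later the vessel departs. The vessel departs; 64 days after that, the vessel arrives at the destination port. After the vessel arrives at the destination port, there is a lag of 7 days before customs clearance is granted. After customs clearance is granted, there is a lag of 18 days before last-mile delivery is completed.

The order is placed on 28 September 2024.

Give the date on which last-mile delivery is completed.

The order is placed: Sep 28, 2024.
The shipment leaves the factory: Sep 28, 2024 + 5 days = Oct 3, 2024.
The container is loaded at the origin port: Oct 3, 2024 + 7 days = Oct 10, 2024.
The vessel departs: Oct 10, 2024 + 40 days = Nov 19, 2024.
The vessel arrives at the destination port: Nov 19, 2024 + 64 days = Jan 22, 2025.
Customs clearance is granted: Jan 22, 2025 + 7 days = Jan 29, 2025.
Last-mile delivery is completed: Jan 29, 2025 + 18 days = Feb 16, 2025.

16 February 2025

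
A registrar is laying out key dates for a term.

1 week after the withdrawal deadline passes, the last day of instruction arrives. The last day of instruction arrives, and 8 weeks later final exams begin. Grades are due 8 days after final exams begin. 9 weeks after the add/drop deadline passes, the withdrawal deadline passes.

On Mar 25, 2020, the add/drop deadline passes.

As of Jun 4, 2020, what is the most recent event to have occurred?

The last day of instruction arrives

The add/drop deadline passes: Mar 25, 2020.
The withdrawal deadline passes: Mar 25, 2020 + 9 weeks = May 27, 2020.
The last day of instruction arrives: May 27, 2020 + 1 week = Jun 3, 2020.
Final exams begin: Jun 3, 2020 + 8 weeks = Jul 29, 2020.
Grades are due: Jul 29, 2020 + 8 days = Aug 6, 2020.
Jun 4, 2020 falls between when the last day of instruction arrives (Jun 3, 2020) and when final exams begin (Jul 29, 2020).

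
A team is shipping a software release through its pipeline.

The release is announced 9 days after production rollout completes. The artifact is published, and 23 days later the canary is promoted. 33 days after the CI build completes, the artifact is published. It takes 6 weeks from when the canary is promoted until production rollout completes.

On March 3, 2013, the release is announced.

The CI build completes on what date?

November 16, 2012

The release is announced: Mar 3, 2013.
Production rollout completes: Mar 3, 2013 − 9 days = Feb 22, 2013.
The canary is promoted: Feb 22, 2013 − 6 weeks = Jan 11, 2013.
The artifact is published: Jan 11, 2013 − 23 days = Dec 19, 2012.
The CI build completes: Dec 19, 2012 − 33 days = Nov 16, 2012.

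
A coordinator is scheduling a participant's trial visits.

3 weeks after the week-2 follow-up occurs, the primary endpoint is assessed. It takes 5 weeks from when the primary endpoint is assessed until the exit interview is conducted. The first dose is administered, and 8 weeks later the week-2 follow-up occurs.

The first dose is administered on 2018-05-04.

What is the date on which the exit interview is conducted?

The first dose is administered: May 4, 2018.
The week-2 follow-up occurs: May 4, 2018 + 8 weeks = Jun 29, 2018.
The primary endpoint is assessed: Jun 29, 2018 + 3 weeks = Jul 20, 2018.
The exit interview is conducted: Jul 20, 2018 + 5 weeks = Aug 24, 2018.

2018-08-24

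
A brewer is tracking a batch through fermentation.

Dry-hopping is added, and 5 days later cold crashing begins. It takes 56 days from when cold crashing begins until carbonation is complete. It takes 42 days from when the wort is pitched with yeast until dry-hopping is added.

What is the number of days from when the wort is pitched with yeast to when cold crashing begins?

47 days

Causal path: the wort is pitched with yeast → dry-hopping is added → cold crashing begins.
Total delay along the path: 42 + 5 = 47 days.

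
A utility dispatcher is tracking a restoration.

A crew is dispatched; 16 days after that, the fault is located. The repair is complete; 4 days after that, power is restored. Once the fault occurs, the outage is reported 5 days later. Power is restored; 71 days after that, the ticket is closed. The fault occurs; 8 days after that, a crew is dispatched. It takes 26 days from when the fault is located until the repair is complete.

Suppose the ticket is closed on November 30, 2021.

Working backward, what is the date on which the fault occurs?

The ticket is closed: Nov 30, 2021.
Power is restored: Nov 30, 2021 − 71 days = Sep 20, 2021.
The repair is complete: Sep 20, 2021 − 4 days = Sep 16, 2021.
The fault is located: Sep 16, 2021 − 26 days = Aug 21, 2021.
A crew is dispatched: Aug 21, 2021 − 16 days = Aug 5, 2021.
The fault occurs: Aug 5, 2021 − 8 days = Jul 28, 2021.

July 28, 2021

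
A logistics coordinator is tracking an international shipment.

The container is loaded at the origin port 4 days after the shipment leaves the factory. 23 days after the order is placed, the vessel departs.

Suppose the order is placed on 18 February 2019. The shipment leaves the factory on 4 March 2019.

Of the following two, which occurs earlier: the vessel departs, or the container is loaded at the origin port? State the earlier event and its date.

The container is loaded at the origin port — 8 March 2019

The order is placed: Feb 18, 2019.
The vessel departs: Feb 18, 2019 + 23 days = Mar 13, 2019.
The shipment leaves the factory: Mar 4, 2019.
The container is loaded at the origin port: Mar 4, 2019 + 4 days = Mar 8, 2019.
Comparing: the vessel departs on Mar 13, 2019 vs the container is loaded at the origin port on Mar 8, 2019. Earlier: the container is loaded at the origin port.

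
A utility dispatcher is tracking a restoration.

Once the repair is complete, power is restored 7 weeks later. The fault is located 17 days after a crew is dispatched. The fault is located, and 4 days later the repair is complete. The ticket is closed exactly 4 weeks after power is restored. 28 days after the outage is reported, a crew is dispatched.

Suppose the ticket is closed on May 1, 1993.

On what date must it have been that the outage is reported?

The ticket is closed: May 1, 1993.
Power is restored: May 1, 1993 − 4 weeks = Apr 3, 1993.
The repair is complete: Apr 3, 1993 − 7 weeks = Feb 13, 1993.
The fault is located: Feb 13, 1993 − 4 days = Feb 9, 1993.
A crew is dispatched: Feb 9, 1993 − 17 days = Jan 23, 1993.
The outage is reported: Jan 23, 1993 − 28 days = Dec 26, 1992.

Dec 26, 1992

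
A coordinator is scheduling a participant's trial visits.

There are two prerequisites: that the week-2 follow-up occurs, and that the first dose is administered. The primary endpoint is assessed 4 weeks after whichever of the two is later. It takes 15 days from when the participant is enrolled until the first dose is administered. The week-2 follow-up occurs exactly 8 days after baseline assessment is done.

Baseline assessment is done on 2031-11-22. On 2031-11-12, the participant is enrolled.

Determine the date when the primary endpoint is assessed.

Baseline assessment is done: Nov 22, 2031.
The week-2 follow-up occurs: Nov 22, 2031 + 8 days = Nov 30, 2031.
The participant is enrolled: Nov 12, 2031.
The first dose is administered: Nov 12, 2031 + 15 days = Nov 27, 2031.
Both prerequisites met — the week-2 follow-up occurs (Nov 30, 2031), the first dose is administered (Nov 27, 2031); the later is Nov 30, 2031.
The primary endpoint is assessed: Nov 30, 2031 + 4 weeks = Dec 28, 2031.

2031-12-28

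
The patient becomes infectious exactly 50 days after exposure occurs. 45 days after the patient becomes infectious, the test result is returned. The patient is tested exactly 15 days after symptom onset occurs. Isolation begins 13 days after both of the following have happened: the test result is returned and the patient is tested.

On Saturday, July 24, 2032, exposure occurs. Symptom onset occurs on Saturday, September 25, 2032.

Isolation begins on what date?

Tuesday, November 9, 2032

Exposure occurs: Jul 24, 2032.
The patient becomes infectious: Jul 24, 2032 + 50 days = Sep 12, 2032.
The test result is returned: Sep 12, 2032 + 45 days = Oct 27, 2032.
Symptom onset occurs: Sep 25, 2032.
The patient is tested: Sep 25, 2032 + 15 days = Oct 10, 2032.
Both prerequisites met — the test result is returned (Oct 27, 2032), the patient is tested (Oct 10, 2032); the later is Oct 27, 2032.
Isolation begins: Oct 27, 2032 + 13 days = Nov 9, 2032.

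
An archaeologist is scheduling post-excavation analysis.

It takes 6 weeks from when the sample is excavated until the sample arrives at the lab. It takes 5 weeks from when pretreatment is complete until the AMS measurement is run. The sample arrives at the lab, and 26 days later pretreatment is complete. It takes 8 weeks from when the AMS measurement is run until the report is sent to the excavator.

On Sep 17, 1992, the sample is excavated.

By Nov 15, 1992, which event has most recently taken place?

The sample arrives at the lab

The sample is excavated: Sep 17, 1992.
The sample arrives at the lab: Sep 17, 1992 + 6 weeks = Oct 29, 1992.
Pretreatment is complete: Oct 29, 1992 + 26 days = Nov 24, 1992.
The AMS measurement is run: Nov 24, 1992 + 5 weeks = Dec 29, 1992.
The report is sent to the excavator: Dec 29, 1992 + 8 weeks = Feb 23, 1993.
Nov 15, 1992 falls between when the sample arrives at the lab (Oct 29, 1992) and when pretreatment is complete (Nov 24, 1992).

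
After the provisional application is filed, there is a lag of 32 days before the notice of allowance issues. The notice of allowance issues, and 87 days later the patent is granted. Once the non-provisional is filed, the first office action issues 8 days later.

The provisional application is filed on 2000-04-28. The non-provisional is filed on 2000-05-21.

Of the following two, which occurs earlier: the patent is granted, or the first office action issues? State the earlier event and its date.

The provisional application is filed: Apr 28, 2000.
The notice of allowance issues: Apr 28, 2000 + 32 days = May 30, 2000.
The patent is granted: May 30, 2000 + 87 days = Aug 25, 2000.
The non-provisional is filed: May 21, 2000.
The first office action issues: May 21, 2000 + 8 days = May 29, 2000.
Comparing: the patent is granted on Aug 25, 2000 vs the first office action issues on May 29, 2000. Earlier: the first office action issues.

The first office action issues — 2000-05-29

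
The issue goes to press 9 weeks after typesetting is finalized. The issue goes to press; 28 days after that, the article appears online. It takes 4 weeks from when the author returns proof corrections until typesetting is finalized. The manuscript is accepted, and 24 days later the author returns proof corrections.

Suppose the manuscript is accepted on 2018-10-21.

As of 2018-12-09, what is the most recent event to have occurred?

The author returns proof corrections

The manuscript is accepted: Oct 21, 2018.
The author returns proof corrections: Oct 21, 2018 + 24 days = Nov 14, 2018.
Typesetting is finalized: Nov 14, 2018 + 4 weeks = Dec 12, 2018.
The issue goes to press: Dec 12, 2018 + 9 weeks = Feb 13, 2019.
The article appears online: Feb 13, 2019 + 28 days = Mar 13, 2019.
Dec 9, 2018 falls between when the author returns proof corrections (Nov 14, 2018) and when typesetting is finalized (Dec 12, 2018).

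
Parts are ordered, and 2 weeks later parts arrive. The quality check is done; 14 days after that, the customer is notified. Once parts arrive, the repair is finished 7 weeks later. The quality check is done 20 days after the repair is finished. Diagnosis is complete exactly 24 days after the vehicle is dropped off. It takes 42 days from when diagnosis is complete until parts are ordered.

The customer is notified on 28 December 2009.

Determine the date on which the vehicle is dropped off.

18 July 2009

The customer is notified: Dec 28, 2009.
The quality check is done: Dec 28, 2009 − 14 days = Dec 14, 2009.
The repair is finished: Dec 14, 2009 − 20 days = Nov 24, 2009.
Parts arrive: Nov 24, 2009 − 7 weeks = Oct 6, 2009.
Parts are ordered: Oct 6, 2009 − 2 weeks = Sep 22, 2009.
Diagnosis is complete: Sep 22, 2009 − 42 days = Aug 11, 2009.
The vehicle is dropped off: Aug 11, 2009 − 24 days = Jul 18, 2009.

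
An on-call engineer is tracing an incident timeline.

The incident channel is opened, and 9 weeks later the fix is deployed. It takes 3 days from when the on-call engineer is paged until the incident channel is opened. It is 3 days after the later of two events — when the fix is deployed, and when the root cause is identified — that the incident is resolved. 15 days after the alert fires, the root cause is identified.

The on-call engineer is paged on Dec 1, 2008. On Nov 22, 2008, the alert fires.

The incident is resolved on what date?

Feb 8, 2009

The on-call engineer is paged: Dec 1, 2008.
The incident channel is opened: Dec 1, 2008 + 3 days = Dec 4, 2008.
The fix is deployed: Dec 4, 2008 + 9 weeks = Feb 5, 2009.
The alert fires: Nov 22, 2008.
The root cause is identified: Nov 22, 2008 + 15 days = Dec 7, 2008.
Both prerequisites met — the fix is deployed (Feb 5, 2009), the root cause is identified (Dec 7, 2008); the later is Feb 5, 2009.
The incident is resolved: Feb 5, 2009 + 3 days = Feb 8, 2009.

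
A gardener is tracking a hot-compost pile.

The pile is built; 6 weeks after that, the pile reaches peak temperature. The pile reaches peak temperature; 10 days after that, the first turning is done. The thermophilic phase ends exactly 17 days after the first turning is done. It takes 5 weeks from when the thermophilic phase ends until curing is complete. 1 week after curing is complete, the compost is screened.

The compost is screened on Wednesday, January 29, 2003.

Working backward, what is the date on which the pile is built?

Thursday, October 10, 2002

The compost is screened: Jan 29, 2003.
Curing is complete: Jan 29, 2003 − 1 week = Jan 22, 2003.
The thermophilic phase ends: Jan 22, 2003 − 5 weeks = Dec 18, 2002.
The first turning is done: Dec 18, 2002 − 17 days = Dec 1, 2002.
The pile reaches peak temperature: Dec 1, 2002 − 10 days = Nov 21, 2002.
The pile is built: Nov 21, 2002 − 6 weeks = Oct 10, 2002.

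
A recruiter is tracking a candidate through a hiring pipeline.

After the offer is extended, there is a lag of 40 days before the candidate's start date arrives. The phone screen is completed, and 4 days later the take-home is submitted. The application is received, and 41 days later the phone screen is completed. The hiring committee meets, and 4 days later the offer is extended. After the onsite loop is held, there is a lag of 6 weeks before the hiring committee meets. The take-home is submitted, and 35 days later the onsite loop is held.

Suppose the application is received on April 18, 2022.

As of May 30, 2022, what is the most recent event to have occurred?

The phone screen is completed

The application is received: Apr 18, 2022.
The phone screen is completed: Apr 18, 2022 + 41 days = May 29, 2022.
The take-home is submitted: May 29, 2022 + 4 days = Jun 2, 2022.
The onsite loop is held: Jun 2, 2022 + 35 days = Jul 7, 2022.
The hiring committee meets: Jul 7, 2022 + 6 weeks = Aug 18, 2022.
The offer is extended: Aug 18, 2022 + 4 days = Aug 22, 2022.
The candidate's start date arrives: Aug 22, 2022 + 40 days = Oct 1, 2022.
May 30, 2022 falls between when the phone screen is completed (May 29, 2022) and when the take-home is submitted (Jun 2, 2022).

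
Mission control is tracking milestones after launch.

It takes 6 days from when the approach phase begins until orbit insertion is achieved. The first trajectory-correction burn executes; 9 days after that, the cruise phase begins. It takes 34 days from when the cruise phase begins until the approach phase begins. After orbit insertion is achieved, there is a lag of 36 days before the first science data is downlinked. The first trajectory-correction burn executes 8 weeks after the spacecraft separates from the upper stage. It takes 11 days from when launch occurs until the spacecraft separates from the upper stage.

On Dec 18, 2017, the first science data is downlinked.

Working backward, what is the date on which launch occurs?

The first science data is downlinked: Dec 18, 2017.
Orbit insertion is achieved: Dec 18, 2017 − 36 days = Nov 12, 2017.
The approach phase begins: Nov 12, 2017 − 6 days = Nov 6, 2017.
The cruise phase begins: Nov 6, 2017 − 34 days = Oct 3, 2017.
The first trajectory-correction burn executes: Oct 3, 2017 − 9 days = Sep 24, 2017.
The spacecraft separates from the upper stage: Sep 24, 2017 − 8 weeks = Jul 30, 2017.
Launch occurs: Jul 30, 2017 − 11 days = Jul 19, 2017.

Jul 19, 2017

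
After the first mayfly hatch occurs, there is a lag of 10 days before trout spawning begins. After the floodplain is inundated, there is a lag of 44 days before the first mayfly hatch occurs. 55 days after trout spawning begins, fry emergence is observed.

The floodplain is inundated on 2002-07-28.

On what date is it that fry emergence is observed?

2002-11-14

The floodplain is inundated: Jul 28, 2002.
The first mayfly hatch occurs: Jul 28, 2002 + 44 days = Sep 10, 2002.
Trout spawning begins: Sep 10, 2002 + 10 days = Sep 20, 2002.
Fry emergence is observed: Sep 20, 2002 + 55 days = Nov 14, 2002.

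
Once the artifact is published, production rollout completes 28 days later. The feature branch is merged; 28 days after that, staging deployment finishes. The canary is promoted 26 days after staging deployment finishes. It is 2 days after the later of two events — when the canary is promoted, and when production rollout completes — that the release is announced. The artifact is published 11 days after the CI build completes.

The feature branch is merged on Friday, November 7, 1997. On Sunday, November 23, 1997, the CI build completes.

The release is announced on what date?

The feature branch is merged: Nov 7, 1997.
Staging deployment finishes: Nov 7, 1997 + 28 days = Dec 5, 1997.
The canary is promoted: Dec 5, 1997 + 26 days = Dec 31, 1997.
The CI build completes: Nov 23, 1997.
The artifact is published: Nov 23, 1997 + 11 days = Dec 4, 1997.
Production rollout completes: Dec 4, 1997 + 28 days = Jan 1, 1998.
Both prerequisites met — the canary is promoted (Dec 31, 1997), production rollout completes (Jan 1, 1998); the later is Jan 1, 1998.
The release is announced: Jan 1, 1998 + 2 days = Jan 3, 1998.

Saturday, January 3, 1998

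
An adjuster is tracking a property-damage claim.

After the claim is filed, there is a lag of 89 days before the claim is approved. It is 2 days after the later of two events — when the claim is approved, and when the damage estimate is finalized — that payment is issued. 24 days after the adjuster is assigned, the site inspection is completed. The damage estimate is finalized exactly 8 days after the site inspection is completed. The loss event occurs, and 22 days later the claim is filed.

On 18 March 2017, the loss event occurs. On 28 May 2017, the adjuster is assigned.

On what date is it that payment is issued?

9 July 2017

The loss event occurs: Mar 18, 2017.
The claim is filed: Mar 18, 2017 + 22 days = Apr 9, 2017.
The claim is approved: Apr 9, 2017 + 89 days = Jul 7, 2017.
The adjuster is assigned: May 28, 2017.
The site inspection is completed: May 28, 2017 + 24 days = Jun 21, 2017.
The damage estimate is finalized: Jun 21, 2017 + 8 days = Jun 29, 2017.
Both prerequisites met — the claim is approved (Jul 7, 2017), the damage estimate is finalized (Jun 29, 2017); the later is Jul 7, 2017.
Payment is issued: Jul 7, 2017 + 2 days = Jul 9, 2017.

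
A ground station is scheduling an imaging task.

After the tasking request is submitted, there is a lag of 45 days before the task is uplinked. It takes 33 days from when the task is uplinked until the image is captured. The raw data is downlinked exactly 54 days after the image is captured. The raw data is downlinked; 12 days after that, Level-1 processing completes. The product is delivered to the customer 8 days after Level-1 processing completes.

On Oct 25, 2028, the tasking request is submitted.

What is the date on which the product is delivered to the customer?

The tasking request is submitted: Oct 25, 2028.
The task is uplinked: Oct 25, 2028 + 45 days = Dec 9, 2028.
The image is captured: Dec 9, 2028 + 33 days = Jan 11, 2029.
The raw data is downlinked: Jan 11, 2029 + 54 days = Mar 6, 2029.
Level-1 processing completes: Mar 6, 2029 + 12 days = Mar 18, 2029.
The product is delivered to the customer: Mar 18, 2029 + 8 days = Mar 26, 2029.

Mar 26, 2029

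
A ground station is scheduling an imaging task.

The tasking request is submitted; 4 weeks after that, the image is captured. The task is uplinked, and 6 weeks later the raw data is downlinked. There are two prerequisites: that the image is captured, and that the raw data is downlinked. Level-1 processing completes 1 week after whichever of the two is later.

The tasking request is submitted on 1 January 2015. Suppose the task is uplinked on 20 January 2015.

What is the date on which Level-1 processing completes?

10 March 2015

The tasking request is submitted: Jan 1, 2015.
The image is captured: Jan 1, 2015 + 4 weeks = Jan 29, 2015.
The task is uplinked: Jan 20, 2015.
The raw data is downlinked: Jan 20, 2015 + 6 weeks = Mar 3, 2015.
Both prerequisites met — the image is captured (Jan 29, 2015), the raw data is downlinked (Mar 3, 2015); the later is Mar 3, 2015.
Level-1 processing completes: Mar 3, 2015 + 1 week = Mar 10, 2015.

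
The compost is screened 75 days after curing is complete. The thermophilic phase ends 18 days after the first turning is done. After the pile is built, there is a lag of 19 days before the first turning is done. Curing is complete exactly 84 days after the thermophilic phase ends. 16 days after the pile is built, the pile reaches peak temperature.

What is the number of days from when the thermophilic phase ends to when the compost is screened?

159 days

Causal path: the thermophilic phase ends → curing is complete → the compost is screened.
Total delay along the path: 84 + 75 = 159 days.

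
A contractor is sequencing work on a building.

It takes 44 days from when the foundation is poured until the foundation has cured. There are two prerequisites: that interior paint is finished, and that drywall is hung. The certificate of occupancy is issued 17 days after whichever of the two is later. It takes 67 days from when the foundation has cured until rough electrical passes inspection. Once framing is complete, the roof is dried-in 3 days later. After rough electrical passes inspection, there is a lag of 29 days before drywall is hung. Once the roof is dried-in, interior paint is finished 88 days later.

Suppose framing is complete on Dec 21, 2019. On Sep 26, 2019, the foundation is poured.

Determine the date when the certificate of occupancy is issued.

Framing is complete: Dec 21, 2019.
The roof is dried-in: Dec 21, 2019 + 3 days = Dec 24, 2019.
Interior paint is finished: Dec 24, 2019 + 88 days = Mar 21, 2020.
The foundation is poured: Sep 26, 2019.
The foundation has cured: Sep 26, 2019 + 44 days = Nov 9, 2019.
Rough electrical passes inspection: Nov 9, 2019 + 67 days = Jan 15, 2020.
Drywall is hung: Jan 15, 2020 + 29 days = Feb 13, 2020.
Both prerequisites met — interior paint is finished (Mar 21, 2020), drywall is hung (Feb 13, 2020); the later is Mar 21, 2020.
The certificate of occupancy is issued: Mar 21, 2020 + 17 days = Apr 7, 2020.

Apr 7, 2020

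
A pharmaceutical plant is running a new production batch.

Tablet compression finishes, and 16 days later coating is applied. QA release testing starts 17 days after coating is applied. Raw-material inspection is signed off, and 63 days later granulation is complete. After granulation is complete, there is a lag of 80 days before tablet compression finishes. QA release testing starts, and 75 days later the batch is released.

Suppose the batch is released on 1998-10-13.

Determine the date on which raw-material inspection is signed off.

The batch is released: Oct 13, 1998.
QA release testing starts: Oct 13, 1998 − 75 days = Jul 30, 1998.
Coating is applied: Jul 30, 1998 − 17 days = Jul 13, 1998.
Tablet compression finishes: Jul 13, 1998 − 16 days = Jun 27, 1998.
Granulation is complete: Jun 27, 1998 − 80 days = Apr 8, 1998.
Raw-material inspection is signed off: Apr 8, 1998 − 63 days = Feb 4, 1998.

1998-02-04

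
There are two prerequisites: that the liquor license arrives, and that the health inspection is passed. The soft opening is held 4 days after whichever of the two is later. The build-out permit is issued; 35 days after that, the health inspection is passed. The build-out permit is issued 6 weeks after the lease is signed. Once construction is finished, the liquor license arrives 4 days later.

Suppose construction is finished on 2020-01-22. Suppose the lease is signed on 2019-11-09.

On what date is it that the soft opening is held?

2020-01-30

Construction is finished: Jan 22, 2020.
The liquor license arrives: Jan 22, 2020 + 4 days = Jan 26, 2020.
The lease is signed: Nov 9, 2019.
The build-out permit is issued: Nov 9, 2019 + 6 weeks = Dec 21, 2019.
The health inspection is passed: Dec 21, 2019 + 35 days = Jan 25, 2020.
Both prerequisites met — the liquor license arrives (Jan 26, 2020), the health inspection is passed (Jan 25, 2020); the later is Jan 26, 2020.
The soft opening is held: Jan 26, 2020 + 4 days = Jan 30, 2020.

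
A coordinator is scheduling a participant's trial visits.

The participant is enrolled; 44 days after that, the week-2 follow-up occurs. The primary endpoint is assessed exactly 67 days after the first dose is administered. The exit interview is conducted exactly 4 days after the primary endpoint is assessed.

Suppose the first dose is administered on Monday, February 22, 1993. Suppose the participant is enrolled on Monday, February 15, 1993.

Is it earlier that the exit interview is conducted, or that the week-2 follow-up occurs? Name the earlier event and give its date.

The week-2 follow-up occurs — Wednesday, March 31, 1993

The first dose is administered: Feb 22, 1993.
The primary endpoint is assessed: Feb 22, 1993 + 67 days = Apr 30, 1993.
The exit interview is conducted: Apr 30, 1993 + 4 days = May 4, 1993.
The participant is enrolled: Feb 15, 1993.
The week-2 follow-up occurs: Feb 15, 1993 + 44 days = Mar 31, 1993.
Comparing: the exit interview is conducted on May 4, 1993 vs the week-2 follow-up occurs on Mar 31, 1993. Earlier: the week-2 follow-up occurs.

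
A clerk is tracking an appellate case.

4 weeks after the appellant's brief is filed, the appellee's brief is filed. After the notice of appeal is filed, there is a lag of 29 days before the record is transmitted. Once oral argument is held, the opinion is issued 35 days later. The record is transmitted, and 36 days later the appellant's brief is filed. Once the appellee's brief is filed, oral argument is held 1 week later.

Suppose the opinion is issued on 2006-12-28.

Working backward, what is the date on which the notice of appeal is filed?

The opinion is issued: Dec 28, 2006.
Oral argument is held: Dec 28, 2006 − 35 days = Nov 23, 2006.
The appellee's brief is filed: Nov 23, 2006 − 1 week = Nov 16, 2006.
The appellant's brief is filed: Nov 16, 2006 − 4 weeks = Oct 19, 2006.
The record is transmitted: Oct 19, 2006 − 36 days = Sep 13, 2006.
The notice of appeal is filed: Sep 13, 2006 − 29 days = Aug 15, 2006.

2006-08-15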